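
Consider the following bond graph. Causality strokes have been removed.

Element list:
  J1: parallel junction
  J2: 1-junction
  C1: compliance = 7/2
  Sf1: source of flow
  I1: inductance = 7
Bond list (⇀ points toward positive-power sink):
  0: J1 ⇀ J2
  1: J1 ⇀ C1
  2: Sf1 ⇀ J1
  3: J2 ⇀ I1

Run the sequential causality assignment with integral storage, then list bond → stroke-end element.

b2 stroke→Sf1  (source Sf1 imposes f)
b1 stroke→J1  (C1 integral (e out))
b0 stroke→J2  (J1: bond 1 brought effort, rest push out)
b3 stroke→I1  (only one flow-in slot at J2)

β0 →J2
β1 →J1
β2 →Sf1
β3 →I1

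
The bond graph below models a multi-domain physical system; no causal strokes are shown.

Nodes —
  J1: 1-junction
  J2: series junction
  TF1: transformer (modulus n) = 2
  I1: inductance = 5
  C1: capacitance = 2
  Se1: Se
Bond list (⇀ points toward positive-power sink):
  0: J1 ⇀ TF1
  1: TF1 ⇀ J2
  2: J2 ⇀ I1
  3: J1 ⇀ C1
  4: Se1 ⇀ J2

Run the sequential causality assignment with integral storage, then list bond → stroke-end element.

#4 →J2  (Se1 (Se) sets effort on bond)
#2 →I1  (I1: I, integral causality)
#1 →J2  (1-jn J2 has f-setter on 2)
#0 →TF1  (TF1: transformer flips bond 1)
#3 →J1  (J1: bond 0 brought flow, rest push out)

#0 stroke→TF1
#1 stroke→J2
#2 stroke→I1
#3 stroke→J1
#4 stroke→J2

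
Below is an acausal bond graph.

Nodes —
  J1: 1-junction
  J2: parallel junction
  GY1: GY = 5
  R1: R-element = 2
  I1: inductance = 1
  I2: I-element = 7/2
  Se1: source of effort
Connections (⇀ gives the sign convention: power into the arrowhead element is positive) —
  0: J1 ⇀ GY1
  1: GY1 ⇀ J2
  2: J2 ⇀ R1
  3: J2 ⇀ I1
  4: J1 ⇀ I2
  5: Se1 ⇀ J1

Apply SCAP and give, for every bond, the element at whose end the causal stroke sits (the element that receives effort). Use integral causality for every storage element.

#0 stroke at J1
#1 stroke at J2
#2 stroke at R1
#3 stroke at I1
#4 stroke at I2
#5 stroke at J1

bond 5 stroke at J1  (source Se1 imposes e)
bond 3 stroke at I1  (I1 integral (f out))
bond 4 stroke at I2  (I2 integral (f out))
bond 0 stroke at J1  (J1: bond 4 brought flow, rest push out)
bond 1 stroke at J2  (GY GY1: same side as bond 0)
bond 2 stroke at R1  (J2: bond 1 brought effort, rest push out)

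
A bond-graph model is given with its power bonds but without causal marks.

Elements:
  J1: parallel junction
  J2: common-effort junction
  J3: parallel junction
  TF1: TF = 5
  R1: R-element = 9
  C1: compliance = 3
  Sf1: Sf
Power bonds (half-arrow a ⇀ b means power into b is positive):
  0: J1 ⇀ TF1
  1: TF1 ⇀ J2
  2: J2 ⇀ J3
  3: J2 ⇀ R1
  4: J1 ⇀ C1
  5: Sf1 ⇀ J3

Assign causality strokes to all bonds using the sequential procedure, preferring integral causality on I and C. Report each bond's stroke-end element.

#0 stroke→TF1
#1 stroke→J2
#2 stroke→J3
#3 stroke→R1
#4 stroke→J1
#5 stroke→Sf1

b5 →Sf1  (Sf1 fixes flow; stroke at Sf1)
b2 →J3  (J3: last free bond brings effort in)
b4 →J1  (C1: C, integral causality)
b0 →TF1  (common-e at J1 fixed by 4)
b1 →J2  (TF TF1: opposite of bond 0)
b3 →R1  (common-e at J2 fixed by 1)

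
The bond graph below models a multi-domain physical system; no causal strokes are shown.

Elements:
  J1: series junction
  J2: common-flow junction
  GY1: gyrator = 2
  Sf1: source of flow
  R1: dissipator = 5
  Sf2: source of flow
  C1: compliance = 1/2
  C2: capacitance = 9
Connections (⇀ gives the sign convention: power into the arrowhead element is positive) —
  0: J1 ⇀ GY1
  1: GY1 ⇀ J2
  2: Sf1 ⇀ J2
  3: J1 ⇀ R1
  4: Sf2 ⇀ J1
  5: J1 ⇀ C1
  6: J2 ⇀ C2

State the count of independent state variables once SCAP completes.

#2 stroke→Sf1  (source Sf1 imposes f)
#4 stroke→Sf2  (Sf2 (Sf) sets flow on bond)
#0 stroke→J1  (J1 flow already set via bond 4)
#3 stroke→J1  (1-jn J1 has f-setter on 4)
#5 stroke→J1  (J1 flow already set via bond 4)
#1 stroke→J2  (J2: bond 2 brought flow, rest push out)
#6 stroke→J2  (1-jn J2 has f-setter on 2)

2  (C1, C2 all integral)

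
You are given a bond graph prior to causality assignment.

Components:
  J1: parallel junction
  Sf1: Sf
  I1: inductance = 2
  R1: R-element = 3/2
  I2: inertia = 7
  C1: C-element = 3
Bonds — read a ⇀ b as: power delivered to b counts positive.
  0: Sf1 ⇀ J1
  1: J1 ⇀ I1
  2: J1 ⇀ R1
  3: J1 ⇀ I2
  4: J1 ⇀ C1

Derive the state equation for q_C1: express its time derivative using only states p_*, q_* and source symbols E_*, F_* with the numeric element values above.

dq_C1/dt = F_Sf1 - p_I1/2 - p_I2/7 - 2*q_C1/9

#0 stroke at Sf1  (Sf1: flow source, stroke at near end)
#1 stroke at I1  (I1: I, integral causality)
#3 stroke at I2  (prefer integral on I2)
#4 stroke at J1  (prefer integral on C1)
#2 stroke at R1  (0-jn J1 has e-setter on 4)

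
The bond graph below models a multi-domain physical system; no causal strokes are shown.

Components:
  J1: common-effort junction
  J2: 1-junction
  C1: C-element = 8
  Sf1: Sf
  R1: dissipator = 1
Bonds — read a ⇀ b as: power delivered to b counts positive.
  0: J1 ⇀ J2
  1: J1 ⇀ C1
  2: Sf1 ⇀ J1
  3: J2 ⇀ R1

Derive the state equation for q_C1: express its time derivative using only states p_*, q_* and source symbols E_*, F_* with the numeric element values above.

dq_C1/dt = F_Sf1 - q_C1/8

#2 →Sf1  (Sf1: flow source, stroke at near end)
#1 →J1  (C1: C, integral causality)
#0 →J2  (0-jn J1 has e-setter on 1)
#3 →R1  (closing 1-jn rule on J2)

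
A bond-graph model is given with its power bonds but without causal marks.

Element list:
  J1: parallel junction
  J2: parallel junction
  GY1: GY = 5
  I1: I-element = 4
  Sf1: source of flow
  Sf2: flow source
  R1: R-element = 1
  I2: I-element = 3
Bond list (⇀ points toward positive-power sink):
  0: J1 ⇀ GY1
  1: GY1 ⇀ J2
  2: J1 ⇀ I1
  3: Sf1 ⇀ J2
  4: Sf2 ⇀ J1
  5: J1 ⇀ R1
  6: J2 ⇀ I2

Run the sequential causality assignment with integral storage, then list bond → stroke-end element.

bond 3 stroke→Sf1  (Sf1 (Sf) sets flow on bond)
bond 4 stroke→Sf2  (Sf2 fixes flow; stroke at Sf2)
bond 2 stroke→I1  (prefer integral on I1)
bond 6 stroke→I2  (I2 integral (f out))
bond 1 stroke→J2  (only one effort-in slot at J2)
bond 0 stroke→J1  (GY1 both-in/both-out from 1)
bond 5 stroke→R1  (0-jn J1 has e-setter on 0)

#0 →J1
#1 →J2
#2 →I1
#3 →Sf1
#4 →Sf2
#5 →R1
#6 →I2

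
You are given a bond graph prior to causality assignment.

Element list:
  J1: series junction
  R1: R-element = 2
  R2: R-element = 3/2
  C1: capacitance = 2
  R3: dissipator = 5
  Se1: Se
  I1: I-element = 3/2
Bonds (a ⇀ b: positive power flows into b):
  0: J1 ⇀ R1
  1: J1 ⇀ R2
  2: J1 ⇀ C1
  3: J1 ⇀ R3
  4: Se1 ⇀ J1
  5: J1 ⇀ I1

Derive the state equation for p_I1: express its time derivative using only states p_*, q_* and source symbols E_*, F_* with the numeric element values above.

b4 →J1  (Se1 (Se) sets effort on bond)
b2 →J1  (prefer integral on C1)
b5 →I1  (I1 integral (f out))
b0 →J1  (common-f at J1 fixed by 5)
b1 →J1  (J1 flow already set via bond 5)
b3 →J1  (J1 flow already set via bond 5)

dp_I1/dt = E_Se1 - 17*p_I1/3 - q_C1/2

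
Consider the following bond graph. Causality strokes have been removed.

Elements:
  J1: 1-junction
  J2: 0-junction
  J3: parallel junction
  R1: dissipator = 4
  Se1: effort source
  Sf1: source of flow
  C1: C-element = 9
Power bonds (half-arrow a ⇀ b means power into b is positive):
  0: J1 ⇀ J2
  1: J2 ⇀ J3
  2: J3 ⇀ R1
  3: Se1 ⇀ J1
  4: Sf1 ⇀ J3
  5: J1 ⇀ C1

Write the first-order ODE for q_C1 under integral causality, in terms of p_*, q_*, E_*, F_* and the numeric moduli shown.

dq_C1/dt = E_Se1/4 - F_Sf1 - q_C1/36

b3 →J1  (Se1 (Se) sets effort on bond)
b4 →Sf1  (Sf1 (Sf) sets flow on bond)
b5 →J1  (C1 outputs effort q/C1)
b0 →J2  (J1 needs exactly one f-in)
b1 →J3  (J2 effort already set via bond 0)
b2 →R1  (0-jn J3 has e-setter on 1)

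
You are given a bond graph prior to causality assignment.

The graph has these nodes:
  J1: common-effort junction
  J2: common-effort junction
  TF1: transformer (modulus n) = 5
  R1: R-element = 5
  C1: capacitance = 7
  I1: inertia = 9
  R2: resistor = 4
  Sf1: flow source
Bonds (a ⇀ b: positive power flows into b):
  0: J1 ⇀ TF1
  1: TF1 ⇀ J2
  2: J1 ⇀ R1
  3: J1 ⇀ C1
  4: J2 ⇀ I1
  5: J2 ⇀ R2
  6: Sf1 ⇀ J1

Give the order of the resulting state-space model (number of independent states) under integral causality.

#6 →Sf1  (Sf1: flow source, stroke at near end)
#3 →J1  (C1 integral (e out))
#0 →TF1  (J1: bond 3 brought effort, rest push out)
#2 →R1  (0-jn J1 has e-setter on 3)
#1 →J2  (TF TF1: opposite of bond 0)
#4 →I1  (J2: bond 1 brought effort, rest push out)
#5 →R2  (0-jn J2 has e-setter on 1)

2  (C1, I1 all integral)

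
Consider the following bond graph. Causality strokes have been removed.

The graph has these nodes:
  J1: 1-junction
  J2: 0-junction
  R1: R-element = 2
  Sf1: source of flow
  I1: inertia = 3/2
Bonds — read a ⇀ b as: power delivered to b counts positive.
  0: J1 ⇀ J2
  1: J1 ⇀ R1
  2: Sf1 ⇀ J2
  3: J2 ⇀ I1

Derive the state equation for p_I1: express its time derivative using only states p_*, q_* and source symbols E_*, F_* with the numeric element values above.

dp_I1/dt = 2*F_Sf1 - 4*p_I1/3

b2 stroke at Sf1  (Sf1: flow source, stroke at near end)
b3 stroke at I1  (I1 outputs flow p/I1)
b0 stroke at J2  (J2: last free bond brings effort in)
b1 stroke at J1  (J1: bond 0 brought flow, rest push out)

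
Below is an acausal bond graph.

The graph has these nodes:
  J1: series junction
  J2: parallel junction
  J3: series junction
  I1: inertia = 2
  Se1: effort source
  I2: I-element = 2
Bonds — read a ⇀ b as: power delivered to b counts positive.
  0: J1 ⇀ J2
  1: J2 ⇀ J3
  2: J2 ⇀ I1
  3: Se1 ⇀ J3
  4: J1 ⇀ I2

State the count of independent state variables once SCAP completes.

2  (I1, I2 all integral)

bond 3 stroke→J3  (Se1 fixes effort; stroke away)
bond 1 stroke→J2  (J3: last free bond brings flow in)
bond 0 stroke→J1  (J2: bond 1 brought effort, rest push out)
bond 2 stroke→I1  (common-e at J2 fixed by 1)
bond 4 stroke→I2  (closing 1-jn rule on J1)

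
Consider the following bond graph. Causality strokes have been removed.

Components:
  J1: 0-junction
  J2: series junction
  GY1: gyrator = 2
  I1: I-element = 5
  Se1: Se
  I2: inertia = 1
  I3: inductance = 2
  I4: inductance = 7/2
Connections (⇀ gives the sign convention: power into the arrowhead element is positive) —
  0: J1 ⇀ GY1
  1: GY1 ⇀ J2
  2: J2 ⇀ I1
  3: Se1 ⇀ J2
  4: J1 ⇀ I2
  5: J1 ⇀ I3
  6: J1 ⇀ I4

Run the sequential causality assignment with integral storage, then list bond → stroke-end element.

β0 stroke at J1
β1 stroke at J2
β2 stroke at I1
β3 stroke at J2
β4 stroke at I2
β5 stroke at I3
β6 stroke at I4

#3 →J2  (source Se1 imposes e)
#2 →I1  (I1: I, integral causality)
#1 →J2  (J2 flow already set via bond 2)
#0 →J1  (GY GY1: same side as bond 1)
#4 →I2  (J1: bond 0 brought effort, rest push out)
#5 →I3  (0-jn J1 has e-setter on 0)
#6 →I4  (J1: bond 0 brought effort, rest push out)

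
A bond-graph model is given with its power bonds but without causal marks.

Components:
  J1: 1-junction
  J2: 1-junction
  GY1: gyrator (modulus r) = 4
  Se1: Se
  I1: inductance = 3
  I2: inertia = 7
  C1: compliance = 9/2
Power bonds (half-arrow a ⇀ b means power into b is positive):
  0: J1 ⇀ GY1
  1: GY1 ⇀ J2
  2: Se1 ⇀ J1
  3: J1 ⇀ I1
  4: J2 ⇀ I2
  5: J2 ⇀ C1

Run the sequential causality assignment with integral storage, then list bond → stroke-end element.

b0 stroke at J1
b1 stroke at J2
b2 stroke at J1
b3 stroke at I1
b4 stroke at I2
b5 stroke at J2

b2 →J1  (Se1: effort source, stroke at far end)
b3 →I1  (I1: I, integral causality)
b0 →J1  (J1: bond 3 brought flow, rest push out)
b1 →J2  (GY1: gyrator matches bond 0)
b4 →I2  (I2 outputs flow p/I2)
b5 →J2  (common-f at J2 fixed by 4)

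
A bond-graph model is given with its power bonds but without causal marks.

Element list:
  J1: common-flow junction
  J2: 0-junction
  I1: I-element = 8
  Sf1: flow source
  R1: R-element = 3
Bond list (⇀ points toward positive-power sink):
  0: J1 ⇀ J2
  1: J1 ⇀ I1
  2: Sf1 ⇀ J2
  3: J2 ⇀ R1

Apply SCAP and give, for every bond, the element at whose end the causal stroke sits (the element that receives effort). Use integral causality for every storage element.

bond 2 |Sf1  (source Sf1 imposes f)
bond 1 |I1  (I1 outputs flow p/I1)
bond 0 |J1  (J1: bond 1 brought flow, rest push out)
bond 3 |J2  (J2: last free bond brings effort in)

β0 stroke→J1
β1 stroke→I1
β2 stroke→Sf1
β3 stroke→J2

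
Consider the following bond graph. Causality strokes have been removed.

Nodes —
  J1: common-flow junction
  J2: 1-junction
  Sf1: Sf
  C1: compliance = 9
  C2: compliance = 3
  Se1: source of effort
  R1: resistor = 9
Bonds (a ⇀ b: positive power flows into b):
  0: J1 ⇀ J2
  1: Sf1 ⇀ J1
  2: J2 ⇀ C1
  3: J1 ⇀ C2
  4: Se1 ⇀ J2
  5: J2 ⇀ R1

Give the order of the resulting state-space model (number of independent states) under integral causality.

b1 |Sf1  (Sf1 (Sf) sets flow on bond)
b4 |J2  (source Se1 imposes e)
b0 |J1  (J1 flow already set via bond 1)
b3 |J1  (1-jn J1 has f-setter on 1)
b2 |J2  (1-jn J2 has f-setter on 0)
b5 |J2  (J2: bond 0 brought flow, rest push out)

2  (C1, C2 all integral)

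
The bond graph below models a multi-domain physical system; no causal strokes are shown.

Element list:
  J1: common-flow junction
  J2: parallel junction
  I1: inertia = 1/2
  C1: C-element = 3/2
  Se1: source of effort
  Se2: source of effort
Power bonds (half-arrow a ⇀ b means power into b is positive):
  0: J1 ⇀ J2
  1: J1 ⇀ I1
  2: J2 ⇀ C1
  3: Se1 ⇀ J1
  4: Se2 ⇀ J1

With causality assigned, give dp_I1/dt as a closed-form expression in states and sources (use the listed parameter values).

b3 →J1  (Se1 fixes effort; stroke away)
b4 →J1  (Se2 (Se) sets effort on bond)
b1 →I1  (I1 integral (f out))
b0 →J1  (J1: bond 1 brought flow, rest push out)
b2 →J2  (only one effort-in slot at J2)

dp_I1/dt = E_Se1 + E_Se2 - 2*q_C1/3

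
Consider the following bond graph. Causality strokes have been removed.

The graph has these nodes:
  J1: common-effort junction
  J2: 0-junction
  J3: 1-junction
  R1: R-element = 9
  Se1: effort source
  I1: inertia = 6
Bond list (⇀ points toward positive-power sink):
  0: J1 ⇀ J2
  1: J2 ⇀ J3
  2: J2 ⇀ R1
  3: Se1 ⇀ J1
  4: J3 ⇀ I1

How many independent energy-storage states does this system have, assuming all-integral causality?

1  (I1 all integral)

bond 3 →J1  (source Se1 imposes e)
bond 0 →J2  (J1 effort already set via bond 3)
bond 1 →J3  (0-jn J2 has e-setter on 0)
bond 2 →R1  (0-jn J2 has e-setter on 0)
bond 4 →I1  (J3: last free bond brings flow in)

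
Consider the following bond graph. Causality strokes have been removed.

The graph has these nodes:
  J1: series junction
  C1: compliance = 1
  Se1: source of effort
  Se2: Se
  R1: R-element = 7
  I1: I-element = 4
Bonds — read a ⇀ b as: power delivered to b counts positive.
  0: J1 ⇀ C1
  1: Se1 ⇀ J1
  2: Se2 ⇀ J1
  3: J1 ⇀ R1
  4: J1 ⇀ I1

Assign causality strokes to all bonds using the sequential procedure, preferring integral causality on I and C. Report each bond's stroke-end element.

b0 →J1
b1 →J1
b2 →J1
b3 →J1
b4 →I1

#1 stroke→J1  (Se1 (Se) sets effort on bond)
#2 stroke→J1  (Se2: effort source, stroke at far end)
#0 stroke→J1  (prefer integral on C1)
#4 stroke→I1  (I1 outputs flow p/I1)
#3 stroke→J1  (1-jn J1 has f-setter on 4)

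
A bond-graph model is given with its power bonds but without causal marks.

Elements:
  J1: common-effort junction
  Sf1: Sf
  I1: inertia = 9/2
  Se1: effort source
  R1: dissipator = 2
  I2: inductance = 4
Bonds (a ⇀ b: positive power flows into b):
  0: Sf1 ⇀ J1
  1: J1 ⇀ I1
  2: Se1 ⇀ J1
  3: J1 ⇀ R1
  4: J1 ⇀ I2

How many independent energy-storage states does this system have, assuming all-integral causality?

2  (I1, I2 all integral)

b0 |Sf1  (source Sf1 imposes f)
b2 |J1  (source Se1 imposes e)
b1 |I1  (0-jn J1 has e-setter on 2)
b3 |R1  (J1: bond 2 brought effort, rest push out)
b4 |I2  (J1: bond 2 brought effort, rest push out)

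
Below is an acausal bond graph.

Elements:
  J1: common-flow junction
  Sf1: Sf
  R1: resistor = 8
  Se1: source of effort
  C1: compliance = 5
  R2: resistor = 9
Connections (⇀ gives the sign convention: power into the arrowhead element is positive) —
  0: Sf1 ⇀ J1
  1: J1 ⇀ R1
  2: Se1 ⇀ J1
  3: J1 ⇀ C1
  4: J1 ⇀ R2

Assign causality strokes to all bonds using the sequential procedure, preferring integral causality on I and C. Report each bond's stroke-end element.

b0 →Sf1  (Sf1 fixes flow; stroke at Sf1)
b2 →J1  (Se1 fixes effort; stroke away)
b1 →J1  (J1: bond 0 brought flow, rest push out)
b3 →J1  (J1: bond 0 brought flow, rest push out)
b4 →J1  (J1: bond 0 brought flow, rest push out)

#0 |Sf1
#1 |J1
#2 |J1
#3 |J1
#4 |J1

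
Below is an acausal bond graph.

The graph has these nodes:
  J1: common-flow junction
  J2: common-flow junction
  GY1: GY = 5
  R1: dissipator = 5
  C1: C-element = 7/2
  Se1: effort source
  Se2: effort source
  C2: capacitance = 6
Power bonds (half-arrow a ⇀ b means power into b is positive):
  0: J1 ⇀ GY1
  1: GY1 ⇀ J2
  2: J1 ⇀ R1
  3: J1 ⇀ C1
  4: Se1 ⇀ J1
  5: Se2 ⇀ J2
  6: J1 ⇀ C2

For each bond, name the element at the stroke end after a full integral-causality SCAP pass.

b4 |J1  (source Se1 imposes e)
b5 |J2  (Se2 fixes effort; stroke away)
b1 |GY1  (J2: last free bond brings flow in)
b0 |GY1  (GY1: gyrator matches bond 1)
b2 |J1  (1-jn J1 has f-setter on 0)
b3 |J1  (J1 flow already set via bond 0)
b6 |J1  (J1 flow already set via bond 0)

b0 |GY1
b1 |GY1
b2 |J1
b3 |J1
b4 |J1
b5 |J2
b6 |J1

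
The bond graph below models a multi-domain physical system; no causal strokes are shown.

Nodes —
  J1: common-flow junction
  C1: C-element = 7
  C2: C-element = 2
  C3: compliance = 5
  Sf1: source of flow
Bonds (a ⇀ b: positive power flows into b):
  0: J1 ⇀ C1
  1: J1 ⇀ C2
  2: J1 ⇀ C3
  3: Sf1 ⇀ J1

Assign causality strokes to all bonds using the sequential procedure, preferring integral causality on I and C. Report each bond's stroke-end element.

b3 |Sf1  (Sf1: flow source, stroke at near end)
b0 |J1  (J1 flow already set via bond 3)
b1 |J1  (common-f at J1 fixed by 3)
b2 |J1  (J1 flow already set via bond 3)

b0 |J1
b1 |J1
b2 |J1
b3 |Sf1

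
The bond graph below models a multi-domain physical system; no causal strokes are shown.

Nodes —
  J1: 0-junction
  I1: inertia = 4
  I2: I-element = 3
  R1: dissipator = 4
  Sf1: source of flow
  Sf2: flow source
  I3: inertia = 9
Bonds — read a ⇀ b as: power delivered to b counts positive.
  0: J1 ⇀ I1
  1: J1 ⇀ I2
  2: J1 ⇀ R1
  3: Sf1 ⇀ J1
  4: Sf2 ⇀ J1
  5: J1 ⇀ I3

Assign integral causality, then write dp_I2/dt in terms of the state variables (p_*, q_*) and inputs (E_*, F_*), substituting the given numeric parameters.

dp_I2/dt = 4*F_Sf1 + 4*F_Sf2 - p_I1 - 4*p_I2/3 - 4*p_I3/9

bond 3 stroke→Sf1  (source Sf1 imposes f)
bond 4 stroke→Sf2  (Sf2 (Sf) sets flow on bond)
bond 0 stroke→I1  (I1 integral (f out))
bond 1 stroke→I2  (I2: I, integral causality)
bond 5 stroke→I3  (I3 integral (f out))
bond 2 stroke→J1  (J1 needs exactly one e-in)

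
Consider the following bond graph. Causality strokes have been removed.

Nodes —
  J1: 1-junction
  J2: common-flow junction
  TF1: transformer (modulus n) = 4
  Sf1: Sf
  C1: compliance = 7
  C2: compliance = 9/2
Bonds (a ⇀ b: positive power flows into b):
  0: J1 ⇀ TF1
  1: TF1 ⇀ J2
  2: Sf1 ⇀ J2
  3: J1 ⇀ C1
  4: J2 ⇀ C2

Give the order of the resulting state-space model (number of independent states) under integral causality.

bond 2 stroke at Sf1  (source Sf1 imposes f)
bond 1 stroke at J2  (common-f at J2 fixed by 2)
bond 4 stroke at J2  (J2: bond 2 brought flow, rest push out)
bond 0 stroke at TF1  (TF1: transformer flips bond 1)
bond 3 stroke at J1  (1-jn J1 has f-setter on 0)

2  (C1, C2 all integral)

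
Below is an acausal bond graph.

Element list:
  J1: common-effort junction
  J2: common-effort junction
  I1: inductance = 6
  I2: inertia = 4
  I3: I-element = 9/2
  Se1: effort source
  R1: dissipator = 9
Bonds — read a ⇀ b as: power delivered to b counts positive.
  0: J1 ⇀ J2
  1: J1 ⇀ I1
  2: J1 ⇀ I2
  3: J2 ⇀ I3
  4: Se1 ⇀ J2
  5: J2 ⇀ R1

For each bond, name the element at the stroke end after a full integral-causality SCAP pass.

#4 →J2  (source Se1 imposes e)
#0 →J1  (J2 effort already set via bond 4)
#3 →I3  (common-e at J2 fixed by 4)
#5 →R1  (J2: bond 4 brought effort, rest push out)
#1 →I1  (0-jn J1 has e-setter on 0)
#2 →I2  (common-e at J1 fixed by 0)

#0 stroke at J1
#1 stroke at I1
#2 stroke at I2
#3 stroke at I3
#4 stroke at J2
#5 stroke at R1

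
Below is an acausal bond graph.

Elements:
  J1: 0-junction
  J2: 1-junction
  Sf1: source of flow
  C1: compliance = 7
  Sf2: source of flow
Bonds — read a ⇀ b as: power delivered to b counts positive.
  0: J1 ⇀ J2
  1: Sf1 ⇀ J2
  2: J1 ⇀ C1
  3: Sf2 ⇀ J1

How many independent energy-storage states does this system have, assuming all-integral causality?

b1 stroke→Sf1  (source Sf1 imposes f)
b3 stroke→Sf2  (Sf2: flow source, stroke at near end)
b0 stroke→J2  (J2: bond 1 brought flow, rest push out)
b2 stroke→J1  (only one effort-in slot at J1)

1  (C1 all integral)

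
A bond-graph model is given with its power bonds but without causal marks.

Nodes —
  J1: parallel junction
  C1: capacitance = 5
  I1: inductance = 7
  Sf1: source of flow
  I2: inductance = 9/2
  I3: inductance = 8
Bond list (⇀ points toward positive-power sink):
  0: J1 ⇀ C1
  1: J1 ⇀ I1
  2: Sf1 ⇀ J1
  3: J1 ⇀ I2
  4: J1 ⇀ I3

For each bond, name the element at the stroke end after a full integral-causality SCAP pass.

bond 0 →J1
bond 1 →I1
bond 2 →Sf1
bond 3 →I2
bond 4 →I3

#2 →Sf1  (Sf1 fixes flow; stroke at Sf1)
#0 →J1  (C1 outputs effort q/C1)
#1 →I1  (0-jn J1 has e-setter on 0)
#3 →I2  (common-e at J1 fixed by 0)
#4 →I3  (common-e at J1 fixed by 0)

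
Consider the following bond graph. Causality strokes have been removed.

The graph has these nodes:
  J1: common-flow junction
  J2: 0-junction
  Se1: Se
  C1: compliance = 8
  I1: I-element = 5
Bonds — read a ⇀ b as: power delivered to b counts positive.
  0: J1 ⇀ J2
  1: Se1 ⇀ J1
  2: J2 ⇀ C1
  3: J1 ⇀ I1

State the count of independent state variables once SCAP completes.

bond 1 →J1  (Se1 (Se) sets effort on bond)
bond 2 →J2  (C1 outputs effort q/C1)
bond 0 →J1  (common-e at J2 fixed by 2)
bond 3 →I1  (closing 1-jn rule on J1)

2  (C1, I1 all integral)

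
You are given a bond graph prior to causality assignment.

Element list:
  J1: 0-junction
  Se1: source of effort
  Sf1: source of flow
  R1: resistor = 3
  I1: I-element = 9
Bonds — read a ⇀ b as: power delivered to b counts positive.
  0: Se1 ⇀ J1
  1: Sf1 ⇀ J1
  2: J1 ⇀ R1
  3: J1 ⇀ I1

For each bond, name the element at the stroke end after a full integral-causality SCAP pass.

#0 stroke at J1
#1 stroke at Sf1
#2 stroke at R1
#3 stroke at I1

β0 |J1  (Se1 fixes effort; stroke away)
β1 |Sf1  (source Sf1 imposes f)
β2 |R1  (J1 effort already set via bond 0)
β3 |I1  (common-e at J1 fixed by 0)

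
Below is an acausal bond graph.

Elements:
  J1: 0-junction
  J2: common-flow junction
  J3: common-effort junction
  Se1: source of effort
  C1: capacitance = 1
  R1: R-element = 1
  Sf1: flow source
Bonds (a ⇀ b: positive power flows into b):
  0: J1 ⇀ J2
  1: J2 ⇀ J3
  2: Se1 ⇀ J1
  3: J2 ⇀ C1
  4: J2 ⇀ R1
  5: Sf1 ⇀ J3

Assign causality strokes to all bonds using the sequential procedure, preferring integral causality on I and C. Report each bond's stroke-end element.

#0 →J2
#1 →J3
#2 →J1
#3 →J2
#4 →J2
#5 →Sf1

β2 stroke at J1  (Se1 fixes effort; stroke away)
β5 stroke at Sf1  (Sf1: flow source, stroke at near end)
β0 stroke at J2  (J1: bond 2 brought effort, rest push out)
β1 stroke at J3  (closing 0-jn rule on J3)
β3 stroke at J2  (J2: bond 1 brought flow, rest push out)
β4 stroke at J2  (1-jn J2 has f-setter on 1)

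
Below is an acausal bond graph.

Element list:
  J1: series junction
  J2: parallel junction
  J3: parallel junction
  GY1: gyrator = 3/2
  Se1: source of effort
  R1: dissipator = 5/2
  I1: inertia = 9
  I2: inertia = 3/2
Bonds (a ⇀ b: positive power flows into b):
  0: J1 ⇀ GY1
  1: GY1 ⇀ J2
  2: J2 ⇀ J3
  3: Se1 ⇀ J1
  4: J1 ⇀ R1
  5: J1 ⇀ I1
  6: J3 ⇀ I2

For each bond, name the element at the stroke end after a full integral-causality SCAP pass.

#0 stroke→J1
#1 stroke→J2
#2 stroke→J3
#3 stroke→J1
#4 stroke→J1
#5 stroke→I1
#6 stroke→I2

#3 stroke at J1  (Se1: effort source, stroke at far end)
#5 stroke at I1  (I1 outputs flow p/I1)
#0 stroke at J1  (J1: bond 5 brought flow, rest push out)
#4 stroke at J1  (J1 flow already set via bond 5)
#1 stroke at J2  (GY1 both-in/both-out from 0)
#2 stroke at J3  (0-jn J2 has e-setter on 1)
#6 stroke at I2  (J3 effort already set via bond 2)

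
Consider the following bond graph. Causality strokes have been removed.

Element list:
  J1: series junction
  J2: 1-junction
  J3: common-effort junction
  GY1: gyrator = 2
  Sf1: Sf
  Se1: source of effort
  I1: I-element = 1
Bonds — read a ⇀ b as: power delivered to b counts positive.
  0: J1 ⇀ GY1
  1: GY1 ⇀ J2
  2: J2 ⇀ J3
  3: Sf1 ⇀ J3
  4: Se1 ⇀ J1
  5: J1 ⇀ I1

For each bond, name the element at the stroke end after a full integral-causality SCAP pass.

β3 →Sf1  (Sf1 (Sf) sets flow on bond)
β4 →J1  (Se1 fixes effort; stroke away)
β2 →J3  (J3: last free bond brings effort in)
β1 →J2  (J2: bond 2 brought flow, rest push out)
β0 →J1  (through GY1, causality inverts; strokes same side of GY1)
β5 →I1  (J1: last free bond brings flow in)

b0 →J1
b1 →J2
b2 →J3
b3 →Sf1
b4 →J1
b5 →I1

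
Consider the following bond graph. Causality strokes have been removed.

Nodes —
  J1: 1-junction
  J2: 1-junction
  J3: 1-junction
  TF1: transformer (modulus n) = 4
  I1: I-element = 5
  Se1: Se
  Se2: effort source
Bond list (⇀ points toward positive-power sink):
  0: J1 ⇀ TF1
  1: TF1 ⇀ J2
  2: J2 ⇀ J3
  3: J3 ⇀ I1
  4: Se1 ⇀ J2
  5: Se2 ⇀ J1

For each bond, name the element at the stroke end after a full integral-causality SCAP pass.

b4 stroke at J2  (source Se1 imposes e)
b5 stroke at J1  (Se2: effort source, stroke at far end)
b0 stroke at TF1  (only one flow-in slot at J1)
b1 stroke at J2  (TF1: transformer flips bond 0)
b2 stroke at J3  (J2 needs exactly one f-in)
b3 stroke at I1  (closing 1-jn rule on J3)

b0 stroke at TF1
b1 stroke at J2
b2 stroke at J3
b3 stroke at I1
b4 stroke at J2
b5 stroke at J1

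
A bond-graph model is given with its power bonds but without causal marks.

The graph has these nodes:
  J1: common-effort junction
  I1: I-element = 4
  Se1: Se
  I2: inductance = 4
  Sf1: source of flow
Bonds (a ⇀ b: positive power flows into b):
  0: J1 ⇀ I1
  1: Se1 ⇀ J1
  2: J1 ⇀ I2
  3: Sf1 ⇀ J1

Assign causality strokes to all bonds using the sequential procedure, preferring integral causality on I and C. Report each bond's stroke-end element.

b0 →I1
b1 →J1
b2 →I2
b3 →Sf1

#1 →J1  (source Se1 imposes e)
#3 →Sf1  (source Sf1 imposes f)
#0 →I1  (J1 effort already set via bond 1)
#2 →I2  (J1 effort already set via bond 1)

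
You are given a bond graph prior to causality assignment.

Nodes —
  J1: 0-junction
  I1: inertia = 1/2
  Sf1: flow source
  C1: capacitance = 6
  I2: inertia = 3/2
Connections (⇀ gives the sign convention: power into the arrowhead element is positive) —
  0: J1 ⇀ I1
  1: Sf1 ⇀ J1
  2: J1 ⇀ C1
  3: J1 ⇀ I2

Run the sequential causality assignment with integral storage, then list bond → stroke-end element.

#0 stroke→I1
#1 stroke→Sf1
#2 stroke→J1
#3 stroke→I2

#1 stroke at Sf1  (Sf1 fixes flow; stroke at Sf1)
#0 stroke at I1  (I1 outputs flow p/I1)
#2 stroke at J1  (C1 integral (e out))
#3 stroke at I2  (J1 effort already set via bond 2)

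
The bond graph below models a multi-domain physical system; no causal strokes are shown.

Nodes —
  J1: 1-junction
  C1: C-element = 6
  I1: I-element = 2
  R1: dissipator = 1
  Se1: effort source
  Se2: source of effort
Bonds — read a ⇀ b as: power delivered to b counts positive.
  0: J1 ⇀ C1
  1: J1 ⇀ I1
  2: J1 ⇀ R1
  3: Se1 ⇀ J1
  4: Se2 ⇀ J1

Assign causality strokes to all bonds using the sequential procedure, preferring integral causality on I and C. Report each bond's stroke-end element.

#3 |J1  (Se1: effort source, stroke at far end)
#4 |J1  (Se2 (Se) sets effort on bond)
#0 |J1  (C1 outputs effort q/C1)
#1 |I1  (I1 outputs flow p/I1)
#2 |J1  (1-jn J1 has f-setter on 1)

bond 0 stroke→J1
bond 1 stroke→I1
bond 2 stroke→J1
bond 3 stroke→J1
bond 4 stroke→J1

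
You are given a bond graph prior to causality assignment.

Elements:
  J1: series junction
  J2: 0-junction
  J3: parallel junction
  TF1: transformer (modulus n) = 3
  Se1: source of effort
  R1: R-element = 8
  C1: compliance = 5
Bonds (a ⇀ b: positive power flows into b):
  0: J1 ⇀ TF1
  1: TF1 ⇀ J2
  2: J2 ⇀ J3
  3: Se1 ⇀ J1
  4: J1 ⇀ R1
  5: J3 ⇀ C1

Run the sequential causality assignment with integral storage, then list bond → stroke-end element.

bond 0 stroke→J1
bond 1 stroke→TF1
bond 2 stroke→J2
bond 3 stroke→J1
bond 4 stroke→R1
bond 5 stroke→J3

b3 stroke→J1  (Se1 (Se) sets effort on bond)
b5 stroke→J3  (C1 outputs effort q/C1)
b2 stroke→J2  (J3: bond 5 brought effort, rest push out)
b1 stroke→TF1  (0-jn J2 has e-setter on 2)
b0 stroke→J1  (TF1 one-in-one-out from 1)
b4 stroke→R1  (only one flow-in slot at J1)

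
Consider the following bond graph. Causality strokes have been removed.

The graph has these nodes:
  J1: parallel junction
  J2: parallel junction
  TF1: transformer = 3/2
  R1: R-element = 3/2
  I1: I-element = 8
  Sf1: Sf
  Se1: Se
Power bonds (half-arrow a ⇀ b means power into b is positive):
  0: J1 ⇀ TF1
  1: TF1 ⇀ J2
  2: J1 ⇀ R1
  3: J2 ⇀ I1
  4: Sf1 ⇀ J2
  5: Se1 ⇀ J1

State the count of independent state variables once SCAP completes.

b4 stroke at Sf1  (Sf1 (Sf) sets flow on bond)
b5 stroke at J1  (source Se1 imposes e)
b0 stroke at TF1  (J1: bond 5 brought effort, rest push out)
b2 stroke at R1  (0-jn J1 has e-setter on 5)
b1 stroke at J2  (through TF1, causality passes straight; one stroke at TF1)
b3 stroke at I1  (J2: bond 1 brought effort, rest push out)

1  (I1 all integral)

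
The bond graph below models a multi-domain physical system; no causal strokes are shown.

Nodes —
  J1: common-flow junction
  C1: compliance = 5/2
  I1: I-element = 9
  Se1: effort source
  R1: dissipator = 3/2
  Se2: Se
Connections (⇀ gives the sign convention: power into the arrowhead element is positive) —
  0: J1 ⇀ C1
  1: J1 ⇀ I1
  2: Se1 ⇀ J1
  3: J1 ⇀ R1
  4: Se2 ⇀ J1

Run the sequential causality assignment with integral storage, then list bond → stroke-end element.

b0 →J1
b1 →I1
b2 →J1
b3 →J1
b4 →J1

#2 stroke at J1  (source Se1 imposes e)
#4 stroke at J1  (Se2 (Se) sets effort on bond)
#0 stroke at J1  (C1 integral (e out))
#1 stroke at I1  (I1 outputs flow p/I1)
#3 stroke at J1  (1-jn J1 has f-setter on 1)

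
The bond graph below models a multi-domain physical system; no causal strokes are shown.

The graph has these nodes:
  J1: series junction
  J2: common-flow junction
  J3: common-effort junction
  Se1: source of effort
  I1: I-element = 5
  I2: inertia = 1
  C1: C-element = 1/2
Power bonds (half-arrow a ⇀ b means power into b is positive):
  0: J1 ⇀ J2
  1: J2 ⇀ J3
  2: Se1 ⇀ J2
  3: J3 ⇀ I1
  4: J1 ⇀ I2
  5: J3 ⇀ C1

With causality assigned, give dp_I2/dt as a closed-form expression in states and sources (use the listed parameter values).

dp_I2/dt = E_Se1 - 2*q_C1

b2 |J2  (Se1 fixes effort; stroke away)
b3 |I1  (I1: I, integral causality)
b4 |I2  (I2 outputs flow p/I2)
b0 |J1  (J1 flow already set via bond 4)
b1 |J2  (J2 flow already set via bond 0)
b5 |J3  (only one effort-in slot at J3)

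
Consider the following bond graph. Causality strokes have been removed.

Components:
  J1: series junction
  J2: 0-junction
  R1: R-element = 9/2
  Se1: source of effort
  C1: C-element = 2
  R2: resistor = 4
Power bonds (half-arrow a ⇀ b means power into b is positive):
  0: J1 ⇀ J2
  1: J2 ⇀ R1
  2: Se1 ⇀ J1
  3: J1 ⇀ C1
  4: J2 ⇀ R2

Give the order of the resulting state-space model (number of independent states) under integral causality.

1  (C1 all integral)

bond 2 stroke at J1  (Se1: effort source, stroke at far end)
bond 3 stroke at J1  (C1 outputs effort q/C1)
bond 0 stroke at J2  (closing 1-jn rule on J1)
bond 1 stroke at R1  (J2: bond 0 brought effort, rest push out)
bond 4 stroke at R2  (common-e at J2 fixed by 0)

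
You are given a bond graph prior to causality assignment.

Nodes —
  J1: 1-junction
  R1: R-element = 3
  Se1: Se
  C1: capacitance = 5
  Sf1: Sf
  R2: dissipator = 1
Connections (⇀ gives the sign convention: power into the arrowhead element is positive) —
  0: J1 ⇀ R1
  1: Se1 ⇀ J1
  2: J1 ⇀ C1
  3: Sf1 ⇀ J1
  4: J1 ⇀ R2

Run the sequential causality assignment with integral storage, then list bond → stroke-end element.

b1 stroke→J1  (source Se1 imposes e)
b3 stroke→Sf1  (source Sf1 imposes f)
b0 stroke→J1  (common-f at J1 fixed by 3)
b2 stroke→J1  (1-jn J1 has f-setter on 3)
b4 stroke→J1  (J1: bond 3 brought flow, rest push out)

bond 0 stroke→J1
bond 1 stroke→J1
bond 2 stroke→J1
bond 3 stroke→Sf1
bond 4 stroke→J1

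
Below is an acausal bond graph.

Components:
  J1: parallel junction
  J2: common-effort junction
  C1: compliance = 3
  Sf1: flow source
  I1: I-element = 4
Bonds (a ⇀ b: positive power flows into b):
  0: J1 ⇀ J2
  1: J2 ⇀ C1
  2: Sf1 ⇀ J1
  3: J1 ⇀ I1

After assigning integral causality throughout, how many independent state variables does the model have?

β2 stroke→Sf1  (Sf1 fixes flow; stroke at Sf1)
β1 stroke→J2  (C1 outputs effort q/C1)
β0 stroke→J1  (J2: bond 1 brought effort, rest push out)
β3 stroke→I1  (J1 effort already set via bond 0)

2  (C1, I1 all integral)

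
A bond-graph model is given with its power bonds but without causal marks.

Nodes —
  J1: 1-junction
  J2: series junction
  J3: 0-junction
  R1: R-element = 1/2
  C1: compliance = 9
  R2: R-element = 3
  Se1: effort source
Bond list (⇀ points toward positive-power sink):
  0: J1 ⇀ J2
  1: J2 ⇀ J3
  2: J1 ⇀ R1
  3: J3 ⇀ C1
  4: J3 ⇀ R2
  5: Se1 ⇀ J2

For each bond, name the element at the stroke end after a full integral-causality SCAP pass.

#0 →J1
#1 →J2
#2 →R1
#3 →J3
#4 →R2
#5 →J2

β5 stroke→J2  (Se1 (Se) sets effort on bond)
β3 stroke→J3  (C1 integral (e out))
β1 stroke→J2  (common-e at J3 fixed by 3)
β4 stroke→R2  (common-e at J3 fixed by 3)
β0 stroke→J1  (only one flow-in slot at J2)
β2 stroke→R1  (J1 needs exactly one f-in)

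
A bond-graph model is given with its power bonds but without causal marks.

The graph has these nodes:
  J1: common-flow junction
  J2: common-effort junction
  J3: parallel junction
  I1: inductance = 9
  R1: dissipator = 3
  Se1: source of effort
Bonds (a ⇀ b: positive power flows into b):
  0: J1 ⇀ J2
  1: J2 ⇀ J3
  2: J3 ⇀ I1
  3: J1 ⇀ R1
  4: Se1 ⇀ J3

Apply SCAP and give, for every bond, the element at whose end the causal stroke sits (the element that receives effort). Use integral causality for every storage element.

b4 →J3  (Se1: effort source, stroke at far end)
b1 →J2  (J3 effort already set via bond 4)
b2 →I1  (J3 effort already set via bond 4)
b0 →J1  (J2 effort already set via bond 1)
b3 →R1  (only one flow-in slot at J1)

bond 0 stroke→J1
bond 1 stroke→J2
bond 2 stroke→I1
bond 3 stroke→R1
bond 4 stroke→J3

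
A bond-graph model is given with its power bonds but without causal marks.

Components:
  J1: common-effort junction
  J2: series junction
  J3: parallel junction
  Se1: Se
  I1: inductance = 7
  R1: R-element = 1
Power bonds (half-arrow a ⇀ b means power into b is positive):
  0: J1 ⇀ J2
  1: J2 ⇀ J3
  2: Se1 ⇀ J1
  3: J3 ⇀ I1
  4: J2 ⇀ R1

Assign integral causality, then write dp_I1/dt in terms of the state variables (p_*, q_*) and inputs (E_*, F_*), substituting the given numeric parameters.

dp_I1/dt = E_Se1 - p_I1/7

β2 stroke at J1  (source Se1 imposes e)
β0 stroke at J2  (0-jn J1 has e-setter on 2)
β3 stroke at I1  (I1 integral (f out))
β1 stroke at J3  (closing 0-jn rule on J3)
β4 stroke at J2  (J2: bond 1 brought flow, rest push out)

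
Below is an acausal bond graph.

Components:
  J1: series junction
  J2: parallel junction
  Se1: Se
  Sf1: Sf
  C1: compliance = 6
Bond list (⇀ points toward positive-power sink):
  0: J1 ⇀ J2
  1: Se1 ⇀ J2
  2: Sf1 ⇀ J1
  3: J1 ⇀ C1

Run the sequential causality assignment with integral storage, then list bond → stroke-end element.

#1 stroke→J2  (Se1 fixes effort; stroke away)
#2 stroke→Sf1  (Sf1 fixes flow; stroke at Sf1)
#0 stroke→J1  (common-f at J1 fixed by 2)
#3 stroke→J1  (common-f at J1 fixed by 2)

#0 stroke→J1
#1 stroke→J2
#2 stroke→Sf1
#3 stroke→J1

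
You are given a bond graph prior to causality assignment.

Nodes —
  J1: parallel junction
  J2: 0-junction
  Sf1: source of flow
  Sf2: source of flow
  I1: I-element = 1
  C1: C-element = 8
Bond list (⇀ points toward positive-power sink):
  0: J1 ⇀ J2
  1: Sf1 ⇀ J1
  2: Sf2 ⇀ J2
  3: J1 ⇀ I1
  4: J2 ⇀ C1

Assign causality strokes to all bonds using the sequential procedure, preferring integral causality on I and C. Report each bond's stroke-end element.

#1 →Sf1  (Sf1 fixes flow; stroke at Sf1)
#2 →Sf2  (Sf2 fixes flow; stroke at Sf2)
#3 →I1  (I1: I, integral causality)
#0 →J1  (J1: last free bond brings effort in)
#4 →J2  (closing 0-jn rule on J2)

#0 |J1
#1 |Sf1
#2 |Sf2
#3 |I1
#4 |J2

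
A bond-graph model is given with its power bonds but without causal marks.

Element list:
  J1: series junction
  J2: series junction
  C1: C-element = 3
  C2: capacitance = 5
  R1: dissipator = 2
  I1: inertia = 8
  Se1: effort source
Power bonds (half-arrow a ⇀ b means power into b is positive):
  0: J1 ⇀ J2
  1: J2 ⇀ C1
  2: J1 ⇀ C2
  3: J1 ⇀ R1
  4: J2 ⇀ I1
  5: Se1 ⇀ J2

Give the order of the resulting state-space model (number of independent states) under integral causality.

3  (C1, C2, I1 all integral)

#5 stroke at J2  (Se1: effort source, stroke at far end)
#1 stroke at J2  (C1 outputs effort q/C1)
#2 stroke at J1  (C2 outputs effort q/C2)
#4 stroke at I1  (I1 outputs flow p/I1)
#0 stroke at J2  (1-jn J2 has f-setter on 4)
#3 stroke at J1  (common-f at J1 fixed by 0)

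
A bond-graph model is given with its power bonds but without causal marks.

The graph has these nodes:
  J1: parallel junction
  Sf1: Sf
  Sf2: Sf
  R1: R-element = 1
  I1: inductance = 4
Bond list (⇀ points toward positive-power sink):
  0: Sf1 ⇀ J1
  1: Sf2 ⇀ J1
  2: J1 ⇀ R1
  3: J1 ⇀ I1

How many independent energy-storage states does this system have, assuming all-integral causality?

#0 |Sf1  (Sf1: flow source, stroke at near end)
#1 |Sf2  (Sf2: flow source, stroke at near end)
#3 |I1  (I1 integral (f out))
#2 |J1  (closing 0-jn rule on J1)

1  (I1 all integral)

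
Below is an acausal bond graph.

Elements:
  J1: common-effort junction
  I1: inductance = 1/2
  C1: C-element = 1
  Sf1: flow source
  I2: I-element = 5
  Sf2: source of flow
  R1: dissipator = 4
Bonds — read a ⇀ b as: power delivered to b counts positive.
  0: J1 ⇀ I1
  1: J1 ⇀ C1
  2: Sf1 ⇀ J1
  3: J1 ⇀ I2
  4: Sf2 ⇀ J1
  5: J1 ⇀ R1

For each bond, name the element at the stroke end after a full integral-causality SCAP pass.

β0 stroke→I1
β1 stroke→J1
β2 stroke→Sf1
β3 stroke→I2
β4 stroke→Sf2
β5 stroke→R1

b2 stroke at Sf1  (Sf1 fixes flow; stroke at Sf1)
b4 stroke at Sf2  (Sf2 fixes flow; stroke at Sf2)
b0 stroke at I1  (I1 outputs flow p/I1)
b1 stroke at J1  (C1: C, integral causality)
b3 stroke at I2  (0-jn J1 has e-setter on 1)
b5 stroke at R1  (0-jn J1 has e-setter on 1)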